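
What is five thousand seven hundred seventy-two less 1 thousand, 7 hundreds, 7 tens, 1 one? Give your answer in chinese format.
Convert five thousand seven hundred seventy-two (English words) → 5×1000 + 7×100 + 72 = 5772 (decimal)
Convert 1 thousand, 7 hundreds, 7 tens, 1 one (place-value notation) → 1×1000 + 7×100 + 7×10 + 1 = 1771 (decimal)
Compute 5772 - 1771 = 4001
Convert 4001 (decimal) → 4001 = 4×1000 + 1 → 四千零一 (Chinese numeral)
四千零一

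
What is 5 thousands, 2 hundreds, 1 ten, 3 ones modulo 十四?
Convert 5 thousands, 2 hundreds, 1 ten, 3 ones (place-value notation) → 5×1000 + 2×100 + 1×10 + 3 = 5213 (decimal)
Convert 十四 (Chinese numeral) → 1×10 + 4 = 14 (decimal)
Compute 5213 mod 14 = 5
5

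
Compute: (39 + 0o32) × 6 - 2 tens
Convert 0o32 (octal) → 3×8 + 2 = 26 (decimal)
Convert 2 tens (place-value notation) → 2×10 = 20 (decimal)
Expression in decimal: (39 + 26) × 6 - 20
Parentheses first: 39 + 26 = 65
Multiply: 65 × 6 = 390
Subtract: 390 - 20 = 370
370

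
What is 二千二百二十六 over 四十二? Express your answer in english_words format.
Convert 二千二百二十六 (Chinese numeral) → 2×1000 + 2×100 + 2×10 + 6 = 2226 (decimal)
Convert 四十二 (Chinese numeral) → 4×10 + 2 = 42 (decimal)
Compute 2226 ÷ 42 = 53
Convert 53 (decimal) → fifty-three (English words)
fifty-three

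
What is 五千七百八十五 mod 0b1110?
Convert 五千七百八十五 (Chinese numeral) → 5×1000 + 7×100 + 8×10 + 5 = 5785 (decimal)
Convert 0b1110 (binary) → 8 + 4 + 2 = 14 (decimal)
Compute 5785 mod 14 = 3
3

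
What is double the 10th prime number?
The 10th prime number = 29
Compute 29 × 2 = 58
58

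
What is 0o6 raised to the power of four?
Convert 0o6 (octal) → 6 (decimal)
Convert four (English words) → 4 (decimal)
Compute 6 ^ 4 = 1296
1296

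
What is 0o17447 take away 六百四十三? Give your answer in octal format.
Convert 0o17447 (octal) → 1×4096 + 7×512 + 4×64 + 4×8 + 7 = 7975 (decimal)
Convert 六百四十三 (Chinese numeral) → 6×100 + 4×10 + 3 = 643 (decimal)
Compute 7975 - 643 = 7332
Convert 7332 (decimal) → 7332 = 1×4096 + 6×512 + 2×64 + 4×8 + 4 → 0o16244 (octal)
0o16244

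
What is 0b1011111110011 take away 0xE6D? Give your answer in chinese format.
Convert 0b1011111110011 (binary) → 4096 + 1024 + 512 + 256 + 128 + 64 + 32 + 16 + 2 + 1 = 6131 (decimal)
Convert 0xE6D (hexadecimal) → 14×256 + 6×16 + 13 = 3693 (decimal)
Compute 6131 - 3693 = 2438
Convert 2438 (decimal) → 2438 = 2×1000 + 4×100 + 3×10 + 8 → 二千四百三十八 (Chinese numeral)
二千四百三十八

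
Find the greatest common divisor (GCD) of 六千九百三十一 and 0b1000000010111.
Convert 六千九百三十一 (Chinese numeral) → 6×1000 + 9×100 + 3×10 + 1 = 6931 (decimal)
Convert 0b1000000010111 (binary) → 4096 + 16 + 4 + 2 + 1 = 4119 (decimal)
Compute gcd(6931, 4119) = 1
1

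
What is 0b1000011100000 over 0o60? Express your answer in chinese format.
Convert 0b1000011100000 (binary) → 4096 + 128 + 64 + 32 = 4320 (decimal)
Convert 0o60 (octal) → 6×8 = 48 (decimal)
Compute 4320 ÷ 48 = 90
Convert 90 (decimal) → 90 = 9×10 → 九十 (Chinese numeral)
九十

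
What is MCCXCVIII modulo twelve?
Convert MCCXCVIII (Roman numeral) → 1000 + 100 + 100 + 90 + 5 + 1 + 1 + 1 = 1298 (decimal)
Convert twelve (English words) → 12 (decimal)
Compute 1298 mod 12 = 2
2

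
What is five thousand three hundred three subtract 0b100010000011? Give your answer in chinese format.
Convert five thousand three hundred three (English words) → 5×1000 + 3×100 + 3 = 5303 (decimal)
Convert 0b100010000011 (binary) → 2048 + 128 + 2 + 1 = 2179 (decimal)
Compute 5303 - 2179 = 3124
Convert 3124 (decimal) → 3124 = 3×1000 + 1×100 + 2×10 + 4 → 三千一百二十四 (Chinese numeral)
三千一百二十四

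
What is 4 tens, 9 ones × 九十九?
Convert 4 tens, 9 ones (place-value notation) → 4×10 + 9 = 49 (decimal)
Convert 九十九 (Chinese numeral) → 9×10 + 9 = 99 (decimal)
Compute 49 × 99 = 4851
4851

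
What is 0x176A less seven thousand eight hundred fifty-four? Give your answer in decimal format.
Convert 0x176A (hexadecimal) → 1×4096 + 7×256 + 6×16 + 10 = 5994 (decimal)
Convert seven thousand eight hundred fifty-four (English words) → 7×1000 + 8×100 + 54 = 7854 (decimal)
Compute 5994 - 7854 = -1860
-1860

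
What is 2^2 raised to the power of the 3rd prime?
Convert 2^2 (power) → 4 (decimal)
Convert the 3rd prime (prime index) → 5 (decimal)
Compute 4 ^ 5 = 1024
1024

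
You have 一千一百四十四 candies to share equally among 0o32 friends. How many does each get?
Convert 一千一百四十四 (Chinese numeral) → 1×1000 + 1×100 + 4×10 + 4 = 1144 (decimal)
Convert 0o32 (octal) → 3×8 + 2 = 26 (decimal)
Compute 1144 ÷ 26 = 44
44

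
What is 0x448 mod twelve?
Convert 0x448 (hexadecimal) → 4×256 + 4×16 + 8 = 1096 (decimal)
Convert twelve (English words) → 12 (decimal)
Compute 1096 mod 12 = 4
4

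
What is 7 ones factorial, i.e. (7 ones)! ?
Convert 7 ones (place-value notation) → 7 (decimal)
Compute 7! = 5040
5040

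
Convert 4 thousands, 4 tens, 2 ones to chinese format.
Convert 4 thousands, 4 tens, 2 ones (place-value notation) → 4×1000 + 4×10 + 2 = 4042 (decimal)
Convert 4042 (decimal) → 4042 = 4×1000 + 4×10 + 2 → 四千零四十二 (Chinese numeral)
四千零四十二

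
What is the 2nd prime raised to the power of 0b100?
Convert the 2nd prime (prime index) → 3 (decimal)
Convert 0b100 (binary) → 4 (decimal)
Compute 3 ^ 4 = 81
81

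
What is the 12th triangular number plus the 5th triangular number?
The 12th triangular number = 12×13/2 = 78
Convert the 5th triangular number (triangular index) → 5×6/2 = 15 (decimal)
Compute 78 + 15 = 93
93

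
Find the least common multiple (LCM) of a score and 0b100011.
Convert a score (colloquial) → 20 (decimal)
Convert 0b100011 (binary) → 32 + 2 + 1 = 35 (decimal)
Compute lcm(20, 35) = 140
140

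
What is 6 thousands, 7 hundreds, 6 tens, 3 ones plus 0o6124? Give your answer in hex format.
Convert 6 thousands, 7 hundreds, 6 tens, 3 ones (place-value notation) → 6×1000 + 7×100 + 6×10 + 3 = 6763 (decimal)
Convert 0o6124 (octal) → 6×512 + 1×64 + 2×8 + 4 = 3156 (decimal)
Compute 6763 + 3156 = 9919
Convert 9919 (decimal) → 9919 = 2×4096 + 6×256 + 11×16 + 15 → 0x26BF (hexadecimal)
0x26BF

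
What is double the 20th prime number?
The 20th prime number = 71
Compute 71 × 2 = 142
142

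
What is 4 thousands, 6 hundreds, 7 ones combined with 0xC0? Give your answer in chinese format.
Convert 4 thousands, 6 hundreds, 7 ones (place-value notation) → 4×1000 + 6×100 + 7 = 4607 (decimal)
Convert 0xC0 (hexadecimal) → 12×16 = 192 (decimal)
Compute 4607 + 192 = 4799
Convert 4799 (decimal) → 4799 = 4×1000 + 7×100 + 9×10 + 9 → 四千七百九十九 (Chinese numeral)
四千七百九十九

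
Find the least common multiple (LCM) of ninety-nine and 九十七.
Convert ninety-nine (English words) → 99 (decimal)
Convert 九十七 (Chinese numeral) → 9×10 + 7 = 97 (decimal)
Compute lcm(99, 97) = 9603
9603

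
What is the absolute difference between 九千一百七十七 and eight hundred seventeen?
Convert 九千一百七十七 (Chinese numeral) → 9×1000 + 1×100 + 7×10 + 7 = 9177 (decimal)
Convert eight hundred seventeen (English words) → 8×100 + 17 = 817 (decimal)
Compute |9177 - 817| = 8360
8360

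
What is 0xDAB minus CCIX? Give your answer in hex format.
Convert 0xDAB (hexadecimal) → 13×256 + 10×16 + 11 = 3499 (decimal)
Convert CCIX (Roman numeral) → 100 + 100 + 9 = 209 (decimal)
Compute 3499 - 209 = 3290
Convert 3290 (decimal) → 3290 = 12×256 + 13×16 + 10 → 0xCDA (hexadecimal)
0xCDA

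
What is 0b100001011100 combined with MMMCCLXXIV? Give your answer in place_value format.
Convert 0b100001011100 (binary) → 2048 + 64 + 16 + 8 + 4 = 2140 (decimal)
Convert MMMCCLXXIV (Roman numeral) → 1000 + 1000 + 1000 + 100 + 100 + 50 + 10 + 10 + 4 = 3274 (decimal)
Compute 2140 + 3274 = 5414
Convert 5414 (decimal) → 5414 = 5×1000 + 4×100 + 1×10 + 4 → 5 thousands, 4 hundreds, 1 ten, 4 ones (place-value notation)
5 thousands, 4 hundreds, 1 ten, 4 ones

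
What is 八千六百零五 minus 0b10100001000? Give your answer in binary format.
Convert 八千六百零五 (Chinese numeral) → 8×1000 + 6×100 + 5 = 8605 (decimal)
Convert 0b10100001000 (binary) → 1024 + 256 + 8 = 1288 (decimal)
Compute 8605 - 1288 = 7317
Convert 7317 (decimal) → 7317 = 4096 + 2048 + 1024 + 128 + 16 + 4 + 1 → 0b1110010010101 (binary)
0b1110010010101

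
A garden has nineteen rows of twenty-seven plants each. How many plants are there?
Convert twenty-seven (English words) → 27 (decimal)
Convert nineteen (English words) → 19 (decimal)
Compute 27 × 19 = 513
513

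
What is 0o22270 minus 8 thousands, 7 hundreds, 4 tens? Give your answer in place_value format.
Convert 0o22270 (octal) → 2×4096 + 2×512 + 2×64 + 7×8 = 9400 (decimal)
Convert 8 thousands, 7 hundreds, 4 tens (place-value notation) → 8×1000 + 7×100 + 4×10 = 8740 (decimal)
Compute 9400 - 8740 = 660
Convert 660 (decimal) → 660 = 6×100 + 6×10 → 6 hundreds, 6 tens (place-value notation)
6 hundreds, 6 tens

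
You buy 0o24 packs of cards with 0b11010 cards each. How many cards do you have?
Convert 0b11010 (binary) → 16 + 8 + 2 = 26 (decimal)
Convert 0o24 (octal) → 2×8 + 4 = 20 (decimal)
Compute 26 × 20 = 520
520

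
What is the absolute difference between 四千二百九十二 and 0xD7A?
Convert 四千二百九十二 (Chinese numeral) → 4×1000 + 2×100 + 9×10 + 2 = 4292 (decimal)
Convert 0xD7A (hexadecimal) → 13×256 + 7×16 + 10 = 3450 (decimal)
Compute |4292 - 3450| = 842
842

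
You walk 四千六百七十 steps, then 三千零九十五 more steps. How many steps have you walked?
Convert 四千六百七十 (Chinese numeral) → 4×1000 + 6×100 + 7×10 = 4670 (decimal)
Convert 三千零九十五 (Chinese numeral) → 3×1000 + 9×10 + 5 = 3095 (decimal)
Compute 4670 + 3095 = 7765
7765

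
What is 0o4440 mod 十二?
Convert 0o4440 (octal) → 4×512 + 4×64 + 4×8 = 2336 (decimal)
Convert 十二 (Chinese numeral) → 1×10 + 2 = 12 (decimal)
Compute 2336 mod 12 = 8
8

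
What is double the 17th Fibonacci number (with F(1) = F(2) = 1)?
The 17th Fibonacci number (with F(1) = F(2) = 1) = 1597
Compute 1597 × 2 = 3194
3194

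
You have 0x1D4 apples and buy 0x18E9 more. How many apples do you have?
Convert 0x1D4 (hexadecimal) → 1×256 + 13×16 + 4 = 468 (decimal)
Convert 0x18E9 (hexadecimal) → 1×4096 + 8×256 + 14×16 + 9 = 6377 (decimal)
Compute 468 + 6377 = 6845
6845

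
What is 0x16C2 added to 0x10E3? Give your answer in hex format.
Convert 0x16C2 (hexadecimal) → 1×4096 + 6×256 + 12×16 + 2 = 5826 (decimal)
Convert 0x10E3 (hexadecimal) → 1×4096 + 14×16 + 3 = 4323 (decimal)
Compute 5826 + 4323 = 10149
Convert 10149 (decimal) → 10149 = 2×4096 + 7×256 + 10×16 + 5 → 0x27A5 (hexadecimal)
0x27A5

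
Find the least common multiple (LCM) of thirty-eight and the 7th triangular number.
Convert thirty-eight (English words) → 38 (decimal)
Convert the 7th triangular number (triangular index) → 7×8/2 = 28 (decimal)
Compute lcm(38, 28) = 532
532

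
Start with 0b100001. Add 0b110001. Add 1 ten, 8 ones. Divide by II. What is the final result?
Convert 0b100001 (binary) → 32 + 1 = 33 (decimal)
Start: 33
Convert 0b110001 (binary) → 32 + 16 + 1 = 49 (decimal)
33 + 49 = 82
Convert 1 ten, 8 ones (place-value notation) → 1×10 + 8 = 18 (decimal)
82 + 18 = 100
Convert II (Roman numeral) → 1 + 1 = 2 (decimal)
100 ÷ 2 = 50
50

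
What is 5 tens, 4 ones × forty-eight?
Convert 5 tens, 4 ones (place-value notation) → 5×10 + 4 = 54 (decimal)
Convert forty-eight (English words) → 48 (decimal)
Compute 54 × 48 = 2592
2592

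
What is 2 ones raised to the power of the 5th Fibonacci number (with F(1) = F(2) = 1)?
Convert 2 ones (place-value notation) → 2 (decimal)
Convert the 5th Fibonacci number (with F(1) = F(2) = 1) (Fibonacci index) → 1, 1, 2, 3, 5 → 5 (decimal)
Compute 2 ^ 5 = 32
32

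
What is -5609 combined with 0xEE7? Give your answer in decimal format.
Convert 0xEE7 (hexadecimal) → 14×256 + 14×16 + 7 = 3815 (decimal)
Compute -5609 + 3815 = -1794
-1794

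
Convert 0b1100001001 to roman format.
Convert 0b1100001001 (binary) → 512 + 256 + 8 + 1 = 777 (decimal)
Convert 777 (decimal) → 777 = 500 + 100 + 100 + 50 + 10 + 10 + 5 + 1 + 1 → DCCLXXVII (Roman numeral)
DCCLXXVII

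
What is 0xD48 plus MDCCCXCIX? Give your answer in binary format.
Convert 0xD48 (hexadecimal) → 13×256 + 4×16 + 8 = 3400 (decimal)
Convert MDCCCXCIX (Roman numeral) → 1000 + 500 + 100 + 100 + 100 + 90 + 9 = 1899 (decimal)
Compute 3400 + 1899 = 5299
Convert 5299 (decimal) → 5299 = 4096 + 1024 + 128 + 32 + 16 + 2 + 1 → 0b1010010110011 (binary)
0b1010010110011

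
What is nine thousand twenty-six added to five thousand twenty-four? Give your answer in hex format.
Convert nine thousand twenty-six (English words) → 9×1000 + 26 = 9026 (decimal)
Convert five thousand twenty-four (English words) → 5×1000 + 24 = 5024 (decimal)
Compute 9026 + 5024 = 14050
Convert 14050 (decimal) → 14050 = 3×4096 + 6×256 + 14×16 + 2 → 0x36E2 (hexadecimal)
0x36E2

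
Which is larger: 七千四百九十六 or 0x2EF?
Convert 七千四百九十六 (Chinese numeral) → 7×1000 + 4×100 + 9×10 + 6 = 7496 (decimal)
Convert 0x2EF (hexadecimal) → 2×256 + 14×16 + 15 = 751 (decimal)
Compare 7496 vs 751: larger = 7496
7496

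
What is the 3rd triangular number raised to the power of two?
Convert the 3rd triangular number (triangular index) → 3×4/2 = 6 (decimal)
Convert two (English words) → 2 (decimal)
Compute 6 ^ 2 = 36
36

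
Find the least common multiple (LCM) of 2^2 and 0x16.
Convert 2^2 (power) → 4 (decimal)
Convert 0x16 (hexadecimal) → 1×16 + 6 = 22 (decimal)
Compute lcm(4, 22) = 44
44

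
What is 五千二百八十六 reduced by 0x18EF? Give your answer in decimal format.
Convert 五千二百八十六 (Chinese numeral) → 5×1000 + 2×100 + 8×10 + 6 = 5286 (decimal)
Convert 0x18EF (hexadecimal) → 1×4096 + 8×256 + 14×16 + 15 = 6383 (decimal)
Compute 5286 - 6383 = -1097
-1097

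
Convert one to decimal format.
Convert one (English words) → 1 (decimal)
1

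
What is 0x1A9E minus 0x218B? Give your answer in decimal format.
Convert 0x1A9E (hexadecimal) → 1×4096 + 10×256 + 9×16 + 14 = 6814 (decimal)
Convert 0x218B (hexadecimal) → 2×4096 + 1×256 + 8×16 + 11 = 8587 (decimal)
Compute 6814 - 8587 = -1773
-1773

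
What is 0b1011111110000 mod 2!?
Convert 0b1011111110000 (binary) → 4096 + 1024 + 512 + 256 + 128 + 64 + 32 + 16 = 6128 (decimal)
Convert 2! (factorial) → 2 (decimal)
Compute 6128 mod 2 = 0
0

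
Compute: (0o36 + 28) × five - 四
Convert 0o36 (octal) → 3×8 + 6 = 30 (decimal)
Convert five (English words) → 5 (decimal)
Convert 四 (Chinese numeral) → 4 (decimal)
Expression in decimal: (30 + 28) × 5 - 4
Parentheses first: 30 + 28 = 58
Multiply: 58 × 5 = 290
Subtract: 290 - 4 = 286
286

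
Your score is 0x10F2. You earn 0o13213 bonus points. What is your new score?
Convert 0x10F2 (hexadecimal) → 1×4096 + 15×16 + 2 = 4338 (decimal)
Convert 0o13213 (octal) → 1×4096 + 3×512 + 2×64 + 1×8 + 3 = 5771 (decimal)
Compute 4338 + 5771 = 10109
10109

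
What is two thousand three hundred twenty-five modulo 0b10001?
Convert two thousand three hundred twenty-five (English words) → 2×1000 + 3×100 + 25 = 2325 (decimal)
Convert 0b10001 (binary) → 16 + 1 = 17 (decimal)
Compute 2325 mod 17 = 13
13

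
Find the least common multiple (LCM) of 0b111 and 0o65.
Convert 0b111 (binary) → 4 + 2 + 1 = 7 (decimal)
Convert 0o65 (octal) → 6×8 + 5 = 53 (decimal)
Compute lcm(7, 53) = 371
371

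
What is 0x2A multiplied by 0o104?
Convert 0x2A (hexadecimal) → 2×16 + 10 = 42 (decimal)
Convert 0o104 (octal) → 1×64 + 4 = 68 (decimal)
Compute 42 × 68 = 2856
2856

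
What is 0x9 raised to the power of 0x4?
Convert 0x9 (hexadecimal) → 9 (decimal)
Convert 0x4 (hexadecimal) → 4 (decimal)
Compute 9 ^ 4 = 6561
6561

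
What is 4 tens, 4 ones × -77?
Convert 4 tens, 4 ones (place-value notation) → 4×10 + 4 = 44 (decimal)
Compute 44 × -77 = -3388
-3388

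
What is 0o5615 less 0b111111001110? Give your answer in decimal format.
Convert 0o5615 (octal) → 5×512 + 6×64 + 1×8 + 5 = 2957 (decimal)
Convert 0b111111001110 (binary) → 2048 + 1024 + 512 + 256 + 128 + 64 + 8 + 4 + 2 = 4046 (decimal)
Compute 2957 - 4046 = -1089
-1089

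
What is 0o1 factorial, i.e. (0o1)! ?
Convert 0o1 (octal) → 1 (decimal)
Compute 1! = 1
1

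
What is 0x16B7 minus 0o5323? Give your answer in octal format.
Convert 0x16B7 (hexadecimal) → 1×4096 + 6×256 + 11×16 + 7 = 5815 (decimal)
Convert 0o5323 (octal) → 5×512 + 3×64 + 2×8 + 3 = 2771 (decimal)
Compute 5815 - 2771 = 3044
Convert 3044 (decimal) → 3044 = 5×512 + 7×64 + 4×8 + 4 → 0o5744 (octal)
0o5744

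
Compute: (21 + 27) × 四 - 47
Convert 四 (Chinese numeral) → 4 (decimal)
Expression in decimal: (21 + 27) × 4 - 47
Parentheses first: 21 + 27 = 48
Multiply: 48 × 4 = 192
Subtract: 192 - 47 = 145
145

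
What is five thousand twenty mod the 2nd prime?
Convert five thousand twenty (English words) → 5×1000 + 20 = 5020 (decimal)
Convert the 2nd prime (prime index) → 3 (decimal)
Compute 5020 mod 3 = 1
1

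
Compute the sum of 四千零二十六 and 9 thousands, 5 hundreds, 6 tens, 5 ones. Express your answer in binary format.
Convert 四千零二十六 (Chinese numeral) → 4×1000 + 2×10 + 6 = 4026 (decimal)
Convert 9 thousands, 5 hundreds, 6 tens, 5 ones (place-value notation) → 9×1000 + 5×100 + 6×10 + 5 = 9565 (decimal)
Compute 4026 + 9565 = 13591
Convert 13591 (decimal) → 13591 = 8192 + 4096 + 1024 + 256 + 16 + 4 + 2 + 1 → 0b11010100010111 (binary)
0b11010100010111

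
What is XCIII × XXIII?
Convert XCIII (Roman numeral) → 90 + 1 + 1 + 1 = 93 (decimal)
Convert XXIII (Roman numeral) → 10 + 10 + 1 + 1 + 1 = 23 (decimal)
Compute 93 × 23 = 2139
2139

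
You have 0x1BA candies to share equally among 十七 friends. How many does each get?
Convert 0x1BA (hexadecimal) → 1×256 + 11×16 + 10 = 442 (decimal)
Convert 十七 (Chinese numeral) → 1×10 + 7 = 17 (decimal)
Compute 442 ÷ 17 = 26
26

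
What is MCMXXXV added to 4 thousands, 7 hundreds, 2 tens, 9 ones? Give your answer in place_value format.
Convert MCMXXXV (Roman numeral) → 1000 + 900 + 10 + 10 + 10 + 5 = 1935 (decimal)
Convert 4 thousands, 7 hundreds, 2 tens, 9 ones (place-value notation) → 4×1000 + 7×100 + 2×10 + 9 = 4729 (decimal)
Compute 1935 + 4729 = 6664
Convert 6664 (decimal) → 6664 = 6×1000 + 6×100 + 6×10 + 4 → 6 thousands, 6 hundreds, 6 tens, 4 ones (place-value notation)
6 thousands, 6 hundreds, 6 tens, 4 ones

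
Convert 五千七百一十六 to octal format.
Convert 五千七百一十六 (Chinese numeral) → 5×1000 + 7×100 + 1×10 + 6 = 5716 (decimal)
Convert 5716 (decimal) → 5716 = 1×4096 + 3×512 + 1×64 + 2×8 + 4 → 0o13124 (octal)
0o13124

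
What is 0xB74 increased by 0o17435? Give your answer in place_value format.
Convert 0xB74 (hexadecimal) → 11×256 + 7×16 + 4 = 2932 (decimal)
Convert 0o17435 (octal) → 1×4096 + 7×512 + 4×64 + 3×8 + 5 = 7965 (decimal)
Compute 2932 + 7965 = 10897
Convert 10897 (decimal) → 10897 = 10×1000 + 8×100 + 9×10 + 7 → 10 thousands, 8 hundreds, 9 tens, 7 ones (place-value notation)
10 thousands, 8 hundreds, 9 tens, 7 ones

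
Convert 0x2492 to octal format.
Convert 0x2492 (hexadecimal) → 2×4096 + 4×256 + 9×16 + 2 = 9362 (decimal)
Convert 9362 (decimal) → 9362 = 2×4096 + 2×512 + 2×64 + 2×8 + 2 → 0o22222 (octal)
0o22222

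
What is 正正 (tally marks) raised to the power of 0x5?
Convert 正正 (tally marks) → 5 + 5 = 10 (decimal)
Convert 0x5 (hexadecimal) → 5 (decimal)
Compute 10 ^ 5 = 100000
100000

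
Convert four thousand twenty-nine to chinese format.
Convert four thousand twenty-nine (English words) → 4×1000 + 29 = 4029 (decimal)
Convert 4029 (decimal) → 4029 = 4×1000 + 2×10 + 9 → 四千零二十九 (Chinese numeral)
四千零二十九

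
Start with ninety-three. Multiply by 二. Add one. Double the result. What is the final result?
Convert ninety-three (English words) → 93 (decimal)
Start: 93
Convert 二 (Chinese numeral) → 2 (decimal)
93 × 2 = 186
Convert one (English words) → 1 (decimal)
186 + 1 = 187
187 × 2 = 374
374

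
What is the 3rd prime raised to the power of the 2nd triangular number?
Convert the 3rd prime (prime index) → 5 (decimal)
Convert the 2nd triangular number (triangular index) → 2×3/2 = 3 (decimal)
Compute 5 ^ 3 = 125
125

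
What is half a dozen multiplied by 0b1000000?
Convert half a dozen (colloquial) → 6 (decimal)
Convert 0b1000000 (binary) → 64 (decimal)
Compute 6 × 64 = 384
384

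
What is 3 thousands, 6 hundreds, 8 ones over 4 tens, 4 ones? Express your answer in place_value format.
Convert 3 thousands, 6 hundreds, 8 ones (place-value notation) → 3×1000 + 6×100 + 8 = 3608 (decimal)
Convert 4 tens, 4 ones (place-value notation) → 4×10 + 4 = 44 (decimal)
Compute 3608 ÷ 44 = 82
Convert 82 (decimal) → 82 = 8×10 + 2 → 8 tens, 2 ones (place-value notation)
8 tens, 2 ones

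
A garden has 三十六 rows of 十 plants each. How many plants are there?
Convert 十 (Chinese numeral) → 1×10 = 10 (decimal)
Convert 三十六 (Chinese numeral) → 3×10 + 6 = 36 (decimal)
Compute 10 × 36 = 360
360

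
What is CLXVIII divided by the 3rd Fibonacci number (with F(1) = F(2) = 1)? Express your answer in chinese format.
Convert CLXVIII (Roman numeral) → 100 + 50 + 10 + 5 + 1 + 1 + 1 = 168 (decimal)
Convert the 3rd Fibonacci number (with F(1) = F(2) = 1) (Fibonacci index) → 1, 1, 2 → 2 (decimal)
Compute 168 ÷ 2 = 84
Convert 84 (decimal) → 84 = 8×10 + 4 → 八十四 (Chinese numeral)
八十四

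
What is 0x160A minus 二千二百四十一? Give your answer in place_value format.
Convert 0x160A (hexadecimal) → 1×4096 + 6×256 + 10 = 5642 (decimal)
Convert 二千二百四十一 (Chinese numeral) → 2×1000 + 2×100 + 4×10 + 1 = 2241 (decimal)
Compute 5642 - 2241 = 3401
Convert 3401 (decimal) → 3401 = 3×1000 + 4×100 + 1 → 3 thousands, 4 hundreds, 1 one (place-value notation)
3 thousands, 4 hundreds, 1 one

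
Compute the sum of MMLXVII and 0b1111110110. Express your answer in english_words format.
Convert MMLXVII (Roman numeral) → 1000 + 1000 + 50 + 10 + 5 + 1 + 1 = 2067 (decimal)
Convert 0b1111110110 (binary) → 512 + 256 + 128 + 64 + 32 + 16 + 4 + 2 = 1014 (decimal)
Compute 2067 + 1014 = 3081
Convert 3081 (decimal) → 3081 = 3×1000 + 81 → three thousand eighty-one (English words)
three thousand eighty-one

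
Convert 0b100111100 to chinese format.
Convert 0b100111100 (binary) → 256 + 32 + 16 + 8 + 4 = 316 (decimal)
Convert 316 (decimal) → 316 = 3×100 + 1×10 + 6 → 三百一十六 (Chinese numeral)
三百一十六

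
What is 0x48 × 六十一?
Convert 0x48 (hexadecimal) → 4×16 + 8 = 72 (decimal)
Convert 六十一 (Chinese numeral) → 6×10 + 1 = 61 (decimal)
Compute 72 × 61 = 4392
4392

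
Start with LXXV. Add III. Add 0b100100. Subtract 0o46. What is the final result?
Convert LXXV (Roman numeral) → 50 + 10 + 10 + 5 = 75 (decimal)
Start: 75
Convert III (Roman numeral) → 1 + 1 + 1 = 3 (decimal)
75 + 3 = 78
Convert 0b100100 (binary) → 32 + 4 = 36 (decimal)
78 + 36 = 114
Convert 0o46 (octal) → 4×8 + 6 = 38 (decimal)
114 - 38 = 76
76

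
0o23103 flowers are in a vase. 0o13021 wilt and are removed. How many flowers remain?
Convert 0o23103 (octal) → 2×4096 + 3×512 + 1×64 + 3 = 9795 (decimal)
Convert 0o13021 (octal) → 1×4096 + 3×512 + 2×8 + 1 = 5649 (decimal)
Compute 9795 - 5649 = 4146
4146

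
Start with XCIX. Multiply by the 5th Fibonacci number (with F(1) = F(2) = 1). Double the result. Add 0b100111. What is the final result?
Convert XCIX (Roman numeral) → 90 + 9 = 99 (decimal)
Start: 99
Convert the 5th Fibonacci number (with F(1) = F(2) = 1) (Fibonacci index) → 1, 1, 2, 3, 5 → 5 (decimal)
99 × 5 = 495
495 × 2 = 990
Convert 0b100111 (binary) → 32 + 4 + 2 + 1 = 39 (decimal)
990 + 39 = 1029
1029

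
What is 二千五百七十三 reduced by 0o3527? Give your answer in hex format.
Convert 二千五百七十三 (Chinese numeral) → 2×1000 + 5×100 + 7×10 + 3 = 2573 (decimal)
Convert 0o3527 (octal) → 3×512 + 5×64 + 2×8 + 7 = 1879 (decimal)
Compute 2573 - 1879 = 694
Convert 694 (decimal) → 694 = 2×256 + 11×16 + 6 → 0x2B6 (hexadecimal)
0x2B6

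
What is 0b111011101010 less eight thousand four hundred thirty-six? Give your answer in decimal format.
Convert 0b111011101010 (binary) → 2048 + 1024 + 512 + 128 + 64 + 32 + 8 + 2 = 3818 (decimal)
Convert eight thousand four hundred thirty-six (English words) → 8×1000 + 4×100 + 36 = 8436 (decimal)
Compute 3818 - 8436 = -4618
-4618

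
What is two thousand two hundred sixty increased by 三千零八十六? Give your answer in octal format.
Convert two thousand two hundred sixty (English words) → 2×1000 + 2×100 + 60 = 2260 (decimal)
Convert 三千零八十六 (Chinese numeral) → 3×1000 + 8×10 + 6 = 3086 (decimal)
Compute 2260 + 3086 = 5346
Convert 5346 (decimal) → 5346 = 1×4096 + 2×512 + 3×64 + 4×8 + 2 → 0o12342 (octal)
0o12342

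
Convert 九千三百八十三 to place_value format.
Convert 九千三百八十三 (Chinese numeral) → 9×1000 + 3×100 + 8×10 + 3 = 9383 (decimal)
Convert 9383 (decimal) → 9383 = 9×1000 + 3×100 + 8×10 + 3 → 9 thousands, 3 hundreds, 8 tens, 3 ones (place-value notation)
9 thousands, 3 hundreds, 8 tens, 3 ones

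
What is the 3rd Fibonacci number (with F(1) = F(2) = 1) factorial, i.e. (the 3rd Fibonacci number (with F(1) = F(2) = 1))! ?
Convert the 3rd Fibonacci number (with F(1) = F(2) = 1) (Fibonacci index) → 1, 1, 2 → 2 (decimal)
Compute 2! = 2
2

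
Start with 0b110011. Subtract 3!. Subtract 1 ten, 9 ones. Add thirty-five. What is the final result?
Convert 0b110011 (binary) → 32 + 16 + 2 + 1 = 51 (decimal)
Start: 51
Convert 3! (factorial) → 6 (decimal)
51 - 6 = 45
Convert 1 ten, 9 ones (place-value notation) → 1×10 + 9 = 19 (decimal)
45 - 19 = 26
Convert thirty-five (English words) → 35 (decimal)
26 + 35 = 61
61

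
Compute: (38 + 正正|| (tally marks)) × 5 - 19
Convert 正正|| (tally marks) → 5 + 5 + 2 = 12 (decimal)
Expression in decimal: (38 + 12) × 5 - 19
Parentheses first: 38 + 12 = 50
Multiply: 50 × 5 = 250
Subtract: 250 - 19 = 231
231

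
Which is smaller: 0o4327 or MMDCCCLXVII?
Convert 0o4327 (octal) → 4×512 + 3×64 + 2×8 + 7 = 2263 (decimal)
Convert MMDCCCLXVII (Roman numeral) → 1000 + 1000 + 500 + 100 + 100 + 100 + 50 + 10 + 5 + 1 + 1 = 2867 (decimal)
Compare 2263 vs 2867: smaller = 2263
2263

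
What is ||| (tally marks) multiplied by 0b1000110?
Convert ||| (tally marks) → 3 (decimal)
Convert 0b1000110 (binary) → 64 + 4 + 2 = 70 (decimal)
Compute 3 × 70 = 210
210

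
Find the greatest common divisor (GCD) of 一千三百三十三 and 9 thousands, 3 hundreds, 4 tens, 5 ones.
Convert 一千三百三十三 (Chinese numeral) → 1×1000 + 3×100 + 3×10 + 3 = 1333 (decimal)
Convert 9 thousands, 3 hundreds, 4 tens, 5 ones (place-value notation) → 9×1000 + 3×100 + 4×10 + 5 = 9345 (decimal)
Compute gcd(1333, 9345) = 1
1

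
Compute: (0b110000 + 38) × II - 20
Convert 0b110000 (binary) → 32 + 16 = 48 (decimal)
Convert II (Roman numeral) → 1 + 1 = 2 (decimal)
Expression in decimal: (48 + 38) × 2 - 20
Parentheses first: 48 + 38 = 86
Multiply: 86 × 2 = 172
Subtract: 172 - 20 = 152
152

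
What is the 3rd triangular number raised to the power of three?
Convert the 3rd triangular number (triangular index) → 3×4/2 = 6 (decimal)
Convert three (English words) → 3 (decimal)
Compute 6 ^ 3 = 216
216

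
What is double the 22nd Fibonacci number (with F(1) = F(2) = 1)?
The 22nd Fibonacci number (with F(1) = F(2) = 1) = 17711
Compute 17711 × 2 = 35422
35422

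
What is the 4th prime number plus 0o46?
The 4th prime number = 7
Convert 0o46 (octal) → 4×8 + 6 = 38 (decimal)
Compute 7 + 38 = 45
45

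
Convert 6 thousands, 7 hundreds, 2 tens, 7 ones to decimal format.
Convert 6 thousands, 7 hundreds, 2 tens, 7 ones (place-value notation) → 6×1000 + 7×100 + 2×10 + 7 = 6727 (decimal)
6727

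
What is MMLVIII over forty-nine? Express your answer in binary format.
Convert MMLVIII (Roman numeral) → 1000 + 1000 + 50 + 5 + 1 + 1 + 1 = 2058 (decimal)
Convert forty-nine (English words) → 49 (decimal)
Compute 2058 ÷ 49 = 42
Convert 42 (decimal) → 42 = 32 + 8 + 2 → 0b101010 (binary)
0b101010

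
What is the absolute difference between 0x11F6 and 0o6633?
Convert 0x11F6 (hexadecimal) → 1×4096 + 1×256 + 15×16 + 6 = 4598 (decimal)
Convert 0o6633 (octal) → 6×512 + 6×64 + 3×8 + 3 = 3483 (decimal)
Compute |4598 - 3483| = 1115
1115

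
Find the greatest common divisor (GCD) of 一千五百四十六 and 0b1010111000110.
Convert 一千五百四十六 (Chinese numeral) → 1×1000 + 5×100 + 4×10 + 6 = 1546 (decimal)
Convert 0b1010111000110 (binary) → 4096 + 1024 + 256 + 128 + 64 + 4 + 2 = 5574 (decimal)
Compute gcd(1546, 5574) = 2
2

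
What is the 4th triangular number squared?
The 4th triangular number = 4×5/2 = 10
Compute 10² = 10 × 10 = 100
100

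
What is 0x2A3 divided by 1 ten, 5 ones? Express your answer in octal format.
Convert 0x2A3 (hexadecimal) → 2×256 + 10×16 + 3 = 675 (decimal)
Convert 1 ten, 5 ones (place-value notation) → 1×10 + 5 = 15 (decimal)
Compute 675 ÷ 15 = 45
Convert 45 (decimal) → 45 = 5×8 + 5 → 0o55 (octal)
0o55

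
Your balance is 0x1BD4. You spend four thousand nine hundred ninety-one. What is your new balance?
Convert 0x1BD4 (hexadecimal) → 1×4096 + 11×256 + 13×16 + 4 = 7124 (decimal)
Convert four thousand nine hundred ninety-one (English words) → 4×1000 + 9×100 + 91 = 4991 (decimal)
Compute 7124 - 4991 = 2133
2133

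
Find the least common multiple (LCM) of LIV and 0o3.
Convert LIV (Roman numeral) → 50 + 4 = 54 (decimal)
Convert 0o3 (octal) → 3 (decimal)
Compute lcm(54, 3) = 54
54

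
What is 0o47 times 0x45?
Convert 0o47 (octal) → 4×8 + 7 = 39 (decimal)
Convert 0x45 (hexadecimal) → 4×16 + 5 = 69 (decimal)
Compute 39 × 69 = 2691
2691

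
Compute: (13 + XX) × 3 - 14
Convert XX (Roman numeral) → 10 + 10 = 20 (decimal)
Expression in decimal: (13 + 20) × 3 - 14
Parentheses first: 13 + 20 = 33
Multiply: 33 × 3 = 99
Subtract: 99 - 14 = 85
85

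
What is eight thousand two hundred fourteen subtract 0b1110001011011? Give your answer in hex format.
Convert eight thousand two hundred fourteen (English words) → 8×1000 + 2×100 + 14 = 8214 (decimal)
Convert 0b1110001011011 (binary) → 4096 + 2048 + 1024 + 64 + 16 + 8 + 2 + 1 = 7259 (decimal)
Compute 8214 - 7259 = 955
Convert 955 (decimal) → 955 = 3×256 + 11×16 + 11 → 0x3BB (hexadecimal)
0x3BB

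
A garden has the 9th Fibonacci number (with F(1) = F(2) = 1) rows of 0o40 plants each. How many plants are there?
Convert 0o40 (octal) → 4×8 = 32 (decimal)
Convert the 9th Fibonacci number (with F(1) = F(2) = 1) (Fibonacci index) → 1, 1, 2, 3, 5, 8, 13, 21, 34 → 34 (decimal)
Compute 32 × 34 = 1088
1088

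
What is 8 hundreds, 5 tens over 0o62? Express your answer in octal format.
Convert 8 hundreds, 5 tens (place-value notation) → 8×100 + 5×10 = 850 (decimal)
Convert 0o62 (octal) → 6×8 + 2 = 50 (decimal)
Compute 850 ÷ 50 = 17
Convert 17 (decimal) → 17 = 2×8 + 1 → 0o21 (octal)
0o21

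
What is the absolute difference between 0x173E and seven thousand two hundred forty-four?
Convert 0x173E (hexadecimal) → 1×4096 + 7×256 + 3×16 + 14 = 5950 (decimal)
Convert seven thousand two hundred forty-four (English words) → 7×1000 + 2×100 + 44 = 7244 (decimal)
Compute |5950 - 7244| = 1294
1294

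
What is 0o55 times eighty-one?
Convert 0o55 (octal) → 5×8 + 5 = 45 (decimal)
Convert eighty-one (English words) → 81 (decimal)
Compute 45 × 81 = 3645
3645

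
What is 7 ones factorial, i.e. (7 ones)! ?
Convert 7 ones (place-value notation) → 7 (decimal)
Compute 7! = 5040
5040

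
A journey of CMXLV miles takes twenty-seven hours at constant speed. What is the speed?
Convert CMXLV (Roman numeral) → 900 + 40 + 5 = 945 (decimal)
Convert twenty-seven (English words) → 27 (decimal)
Compute 945 ÷ 27 = 35
35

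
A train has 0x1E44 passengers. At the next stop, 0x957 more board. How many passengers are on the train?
Convert 0x1E44 (hexadecimal) → 1×4096 + 14×256 + 4×16 + 4 = 7748 (decimal)
Convert 0x957 (hexadecimal) → 9×256 + 5×16 + 7 = 2391 (decimal)
Compute 7748 + 2391 = 10139
10139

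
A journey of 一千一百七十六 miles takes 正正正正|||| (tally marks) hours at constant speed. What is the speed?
Convert 一千一百七十六 (Chinese numeral) → 1×1000 + 1×100 + 7×10 + 6 = 1176 (decimal)
Convert 正正正正|||| (tally marks) → 5 + 5 + 5 + 5 + 4 = 24 (decimal)
Compute 1176 ÷ 24 = 49
49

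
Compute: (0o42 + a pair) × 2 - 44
Convert 0o42 (octal) → 4×8 + 2 = 34 (decimal)
Convert a pair (colloquial) → 2 (decimal)
Expression in decimal: (34 + 2) × 2 - 44
Parentheses first: 34 + 2 = 36
Multiply: 36 × 2 = 72
Subtract: 72 - 44 = 28
28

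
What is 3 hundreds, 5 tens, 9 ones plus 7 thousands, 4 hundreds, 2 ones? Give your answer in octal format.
Convert 3 hundreds, 5 tens, 9 ones (place-value notation) → 3×100 + 5×10 + 9 = 359 (decimal)
Convert 7 thousands, 4 hundreds, 2 ones (place-value notation) → 7×1000 + 4×100 + 2 = 7402 (decimal)
Compute 359 + 7402 = 7761
Convert 7761 (decimal) → 7761 = 1×4096 + 7×512 + 1×64 + 2×8 + 1 → 0o17121 (octal)
0o17121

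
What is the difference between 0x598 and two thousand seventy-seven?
Convert 0x598 (hexadecimal) → 5×256 + 9×16 + 8 = 1432 (decimal)
Convert two thousand seventy-seven (English words) → 2×1000 + 77 = 2077 (decimal)
Difference: |1432 - 2077| = 645
645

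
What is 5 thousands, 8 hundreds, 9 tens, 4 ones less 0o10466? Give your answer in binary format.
Convert 5 thousands, 8 hundreds, 9 tens, 4 ones (place-value notation) → 5×1000 + 8×100 + 9×10 + 4 = 5894 (decimal)
Convert 0o10466 (octal) → 1×4096 + 4×64 + 6×8 + 6 = 4406 (decimal)
Compute 5894 - 4406 = 1488
Convert 1488 (decimal) → 1488 = 1024 + 256 + 128 + 64 + 16 → 0b10111010000 (binary)
0b10111010000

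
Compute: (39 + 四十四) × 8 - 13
Convert 四十四 (Chinese numeral) → 4×10 + 4 = 44 (decimal)
Expression in decimal: (39 + 44) × 8 - 13
Parentheses first: 39 + 44 = 83
Multiply: 83 × 8 = 664
Subtract: 664 - 13 = 651
651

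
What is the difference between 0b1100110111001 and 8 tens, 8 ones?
Convert 0b1100110111001 (binary) → 4096 + 2048 + 256 + 128 + 32 + 16 + 8 + 1 = 6585 (decimal)
Convert 8 tens, 8 ones (place-value notation) → 8×10 + 8 = 88 (decimal)
Difference: |6585 - 88| = 6497
6497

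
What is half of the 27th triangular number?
The 27th triangular number = 27×28/2 = 378
Compute 378 ÷ 2 = 189
189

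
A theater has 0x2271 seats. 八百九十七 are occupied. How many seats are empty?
Convert 0x2271 (hexadecimal) → 2×4096 + 2×256 + 7×16 + 1 = 8817 (decimal)
Convert 八百九十七 (Chinese numeral) → 8×100 + 9×10 + 7 = 897 (decimal)
Compute 8817 - 897 = 7920
7920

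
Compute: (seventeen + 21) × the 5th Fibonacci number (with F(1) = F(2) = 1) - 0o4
Convert seventeen (English words) → 17 (decimal)
Convert the 5th Fibonacci number (with F(1) = F(2) = 1) (Fibonacci index) → 1, 1, 2, 3, 5 → 5 (decimal)
Convert 0o4 (octal) → 4 (decimal)
Expression in decimal: (17 + 21) × 5 - 4
Parentheses first: 17 + 21 = 38
Multiply: 38 × 5 = 190
Subtract: 190 - 4 = 186
186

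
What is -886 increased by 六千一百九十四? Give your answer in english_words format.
Convert 六千一百九十四 (Chinese numeral) → 6×1000 + 1×100 + 9×10 + 4 = 6194 (decimal)
Compute -886 + 6194 = 5308
Convert 5308 (decimal) → 5308 = 5×1000 + 3×100 + 8 → five thousand three hundred eight (English words)
five thousand three hundred eight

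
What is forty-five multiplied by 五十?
Convert forty-five (English words) → 45 (decimal)
Convert 五十 (Chinese numeral) → 5×10 = 50 (decimal)
Compute 45 × 50 = 2250
2250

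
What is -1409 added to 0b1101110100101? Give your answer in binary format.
Convert 0b1101110100101 (binary) → 4096 + 2048 + 512 + 256 + 128 + 32 + 4 + 1 = 7077 (decimal)
Compute -1409 + 7077 = 5668
Convert 5668 (decimal) → 5668 = 4096 + 1024 + 512 + 32 + 4 → 0b1011000100100 (binary)
0b1011000100100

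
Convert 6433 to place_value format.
Convert 6433 (decimal) → 6433 = 6×1000 + 4×100 + 3×10 + 3 → 6 thousands, 4 hundreds, 3 tens, 3 ones (place-value notation)
6 thousands, 4 hundreds, 3 tens, 3 ones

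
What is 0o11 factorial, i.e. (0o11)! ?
Convert 0o11 (octal) → 1×8 + 1 = 9 (decimal)
Compute 9! = 362880
362880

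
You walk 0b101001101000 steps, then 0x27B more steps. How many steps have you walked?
Convert 0b101001101000 (binary) → 2048 + 512 + 64 + 32 + 8 = 2664 (decimal)
Convert 0x27B (hexadecimal) → 2×256 + 7×16 + 11 = 635 (decimal)
Compute 2664 + 635 = 3299
3299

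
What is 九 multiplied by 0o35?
Convert 九 (Chinese numeral) → 9 (decimal)
Convert 0o35 (octal) → 3×8 + 5 = 29 (decimal)
Compute 9 × 29 = 261
261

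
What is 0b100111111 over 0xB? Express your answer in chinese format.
Convert 0b100111111 (binary) → 256 + 32 + 16 + 8 + 4 + 2 + 1 = 319 (decimal)
Convert 0xB (hexadecimal) → 11 (decimal)
Compute 319 ÷ 11 = 29
Convert 29 (decimal) → 29 = 2×10 + 9 → 二十九 (Chinese numeral)
二十九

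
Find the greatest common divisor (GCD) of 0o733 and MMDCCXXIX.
Convert 0o733 (octal) → 7×64 + 3×8 + 3 = 475 (decimal)
Convert MMDCCXXIX (Roman numeral) → 1000 + 1000 + 500 + 100 + 100 + 10 + 10 + 9 = 2729 (decimal)
Compute gcd(475, 2729) = 1
1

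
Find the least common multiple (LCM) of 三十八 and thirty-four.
Convert 三十八 (Chinese numeral) → 3×10 + 8 = 38 (decimal)
Convert thirty-four (English words) → 34 (decimal)
Compute lcm(38, 34) = 646
646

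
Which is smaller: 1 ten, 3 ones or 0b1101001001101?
Convert 1 ten, 3 ones (place-value notation) → 1×10 + 3 = 13 (decimal)
Convert 0b1101001001101 (binary) → 4096 + 2048 + 512 + 64 + 8 + 4 + 1 = 6733 (decimal)
Compare 13 vs 6733: smaller = 13
13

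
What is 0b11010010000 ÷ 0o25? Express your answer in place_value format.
Convert 0b11010010000 (binary) → 1024 + 512 + 128 + 16 = 1680 (decimal)
Convert 0o25 (octal) → 2×8 + 5 = 21 (decimal)
Compute 1680 ÷ 21 = 80
Convert 80 (decimal) → 80 = 8×10 → 8 tens (place-value notation)
8 tens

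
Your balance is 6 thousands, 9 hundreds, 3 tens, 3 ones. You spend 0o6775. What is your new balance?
Convert 6 thousands, 9 hundreds, 3 tens, 3 ones (place-value notation) → 6×1000 + 9×100 + 3×10 + 3 = 6933 (decimal)
Convert 0o6775 (octal) → 6×512 + 7×64 + 7×8 + 5 = 3581 (decimal)
Compute 6933 - 3581 = 3352
3352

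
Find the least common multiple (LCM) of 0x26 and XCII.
Convert 0x26 (hexadecimal) → 2×16 + 6 = 38 (decimal)
Convert XCII (Roman numeral) → 90 + 1 + 1 = 92 (decimal)
Compute lcm(38, 92) = 1748
1748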